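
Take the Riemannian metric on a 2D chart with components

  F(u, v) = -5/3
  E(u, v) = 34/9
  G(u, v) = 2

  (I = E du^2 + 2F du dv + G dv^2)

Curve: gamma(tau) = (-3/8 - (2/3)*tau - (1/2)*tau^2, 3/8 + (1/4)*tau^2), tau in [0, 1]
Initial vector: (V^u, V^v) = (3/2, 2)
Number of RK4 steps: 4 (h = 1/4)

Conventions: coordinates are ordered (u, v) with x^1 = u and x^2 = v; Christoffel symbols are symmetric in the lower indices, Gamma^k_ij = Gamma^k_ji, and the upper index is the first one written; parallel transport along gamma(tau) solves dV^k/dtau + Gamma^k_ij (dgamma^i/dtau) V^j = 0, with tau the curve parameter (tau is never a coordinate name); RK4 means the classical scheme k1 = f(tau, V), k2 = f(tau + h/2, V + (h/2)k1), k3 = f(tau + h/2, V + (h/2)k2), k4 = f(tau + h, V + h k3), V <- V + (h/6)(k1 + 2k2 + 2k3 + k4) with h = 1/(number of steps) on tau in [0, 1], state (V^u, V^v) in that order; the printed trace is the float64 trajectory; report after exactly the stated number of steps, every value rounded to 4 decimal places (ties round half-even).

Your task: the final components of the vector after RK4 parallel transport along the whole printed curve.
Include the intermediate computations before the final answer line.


gamma'(tau) = (-2/3 - tau, (1/2)*tau); f(tau, V)^k = -Gamma^k_ij(gamma(tau)) gamma'^i(tau) V^j; h = 1/4; intermediate values shown to 6 dp
curve data and Christoffel symbols at the stage parameters:
  tau = 0.000000: gamma = (-0.375000, 0.375000), gamma' = (-0.666667, 0.000000); Gamma_uuu = 0.000000, Gamma_uuv = 0.000000, Gamma_uvv = 0.000000, Gamma_vuu = 0.000000, Gamma_vuv = 0.000000, Gamma_vvv = 0.000000
  tau = 0.125000: gamma = (-0.466146, 0.378906), gamma' = (-0.791667, 0.062500); Gamma_uuu = 0.000000, Gamma_uuv = 0.000000, Gamma_uvv = 0.000000, Gamma_vuu = 0.000000, Gamma_vuv = 0.000000, Gamma_vvv = 0.000000
  tau = 0.250000: gamma = (-0.572917, 0.390625), gamma' = (-0.916667, 0.125000); Gamma_uuu = 0.000000, Gamma_uuv = 0.000000, Gamma_uvv = 0.000000, Gamma_vuu = 0.000000, Gamma_vuv = 0.000000, Gamma_vvv = 0.000000
  tau = 0.375000: gamma = (-0.695312, 0.410156), gamma' = (-1.041667, 0.187500); Gamma_uuu = 0.000000, Gamma_uuv = 0.000000, Gamma_uvv = 0.000000, Gamma_vuu = 0.000000, Gamma_vuv = 0.000000, Gamma_vvv = 0.000000
  tau = 0.500000: gamma = (-0.833333, 0.437500), gamma' = (-1.166667, 0.250000); Gamma_uuu = 0.000000, Gamma_uuv = 0.000000, Gamma_uvv = 0.000000, Gamma_vuu = 0.000000, Gamma_vuv = 0.000000, Gamma_vvv = 0.000000
  tau = 0.625000: gamma = (-0.986979, 0.472656), gamma' = (-1.291667, 0.312500); Gamma_uuu = 0.000000, Gamma_uuv = 0.000000, Gamma_uvv = 0.000000, Gamma_vuu = 0.000000, Gamma_vuv = 0.000000, Gamma_vvv = 0.000000
  tau = 0.750000: gamma = (-1.156250, 0.515625), gamma' = (-1.416667, 0.375000); Gamma_uuu = 0.000000, Gamma_uuv = 0.000000, Gamma_uvv = 0.000000, Gamma_vuu = 0.000000, Gamma_vuv = 0.000000, Gamma_vvv = 0.000000
  tau = 0.875000: gamma = (-1.341146, 0.566406), gamma' = (-1.541667, 0.437500); Gamma_uuu = 0.000000, Gamma_uuv = 0.000000, Gamma_uvv = 0.000000, Gamma_vuu = 0.000000, Gamma_vuv = 0.000000, Gamma_vvv = 0.000000
  tau = 1.000000: gamma = (-1.541667, 0.625000), gamma' = (-1.666667, 0.500000); Gamma_uuu = 0.000000, Gamma_uuv = 0.000000, Gamma_uvv = 0.000000, Gamma_vuu = 0.000000, Gamma_vuv = 0.000000, Gamma_vvv = 0.000000
step 0: V^u = 1.5000, V^v = 2.0000
step 1: k1 = (0.000000, 0.000000), k2 = (0.000000, 0.000000), k3 = (0.000000, 0.000000), k4 = (0.000000, 0.000000); V <- V + (h/6)(k1 + 2k2 + 2k3 + k4): V^u = 1.5000, V^v = 2.0000
step 2: k1 = (0.000000, 0.000000), k2 = (0.000000, 0.000000), k3 = (0.000000, 0.000000), k4 = (0.000000, 0.000000); V <- V + (h/6)(k1 + 2k2 + 2k3 + k4): V^u = 1.5000, V^v = 2.0000
step 3: k1 = (0.000000, 0.000000), k2 = (0.000000, 0.000000), k3 = (0.000000, 0.000000), k4 = (0.000000, 0.000000); V <- V + (h/6)(k1 + 2k2 + 2k3 + k4): V^u = 1.5000, V^v = 2.0000
step 4: k1 = (0.000000, 0.000000), k2 = (0.000000, 0.000000), k3 = (0.000000, 0.000000), k4 = (0.000000, 0.000000); V <- V + (h/6)(k1 + 2k2 + 2k3 + k4): V^u = 1.5000, V^v = 2.0000

Answer: V^u = 1.5000, V^v = 2.0000


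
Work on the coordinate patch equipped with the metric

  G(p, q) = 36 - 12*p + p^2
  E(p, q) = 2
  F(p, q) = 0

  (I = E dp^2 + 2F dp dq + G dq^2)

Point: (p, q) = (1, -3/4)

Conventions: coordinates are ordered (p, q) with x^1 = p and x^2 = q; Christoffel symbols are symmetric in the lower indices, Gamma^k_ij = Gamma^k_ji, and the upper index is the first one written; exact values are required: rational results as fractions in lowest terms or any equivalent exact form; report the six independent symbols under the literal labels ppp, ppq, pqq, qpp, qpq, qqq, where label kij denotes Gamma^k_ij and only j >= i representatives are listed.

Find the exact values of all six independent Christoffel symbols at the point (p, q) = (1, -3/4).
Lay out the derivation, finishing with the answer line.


E = 2, F = 0, G = 25 at the point
E_p = 0, E_q = 0, F_p = 0, F_q = 0, G_p = -10, G_q = 0
EG - F^2 = 50;  g^inv = (1/50) * [[25, 0], [0, 2]]
first-kind symbols [ij,l] = (1/2)(d_i g_jl + d_j g_il - d_l g_ij): [pp,p] = E_p/2 = 0, [pp,q] = F_p - E_q/2 = 0, [pq,p] = E_q/2 = 0, [pq,q] = G_p/2 = -5, [qq,p] = F_q - G_p/2 = 5, [qq,q] = G_q/2 = 0
Gamma^p_ij = (G*[ij,p] - F*[ij,q])/(EG - F^2), Gamma^q_ij = (E*[ij,q] - F*[ij,p])/(EG - F^2)

Answer: Gamma_ppp = 0, Gamma_ppq = 0, Gamma_pqq = 5/2, Gamma_qpp = 0, Gamma_qpq = -1/5, Gamma_qqq = 0


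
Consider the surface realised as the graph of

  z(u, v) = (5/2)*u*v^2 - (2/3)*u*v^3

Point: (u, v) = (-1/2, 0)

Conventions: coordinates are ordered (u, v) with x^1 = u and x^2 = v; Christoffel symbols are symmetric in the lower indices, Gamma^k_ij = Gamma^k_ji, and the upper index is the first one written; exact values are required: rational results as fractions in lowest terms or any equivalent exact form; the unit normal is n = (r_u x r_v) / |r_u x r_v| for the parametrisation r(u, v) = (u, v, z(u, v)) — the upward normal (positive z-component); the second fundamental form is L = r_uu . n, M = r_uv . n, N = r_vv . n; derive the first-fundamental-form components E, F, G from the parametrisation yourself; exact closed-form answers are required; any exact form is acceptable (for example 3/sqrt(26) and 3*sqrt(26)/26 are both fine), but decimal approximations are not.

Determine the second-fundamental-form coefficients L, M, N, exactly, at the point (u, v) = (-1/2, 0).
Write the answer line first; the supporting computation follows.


Answer: L = 0, M = 0, N = -5/2

z_u = 0, z_v = 0, z_uu = 0, z_uv = 0, z_vv = -5/2
E = 1, F = 0, G = 1; answer radicand W^2 = 1
unnormalised second-form numerators: l = 0, m = 0, n = -5/2; L = l/sqrt(1), and similarly M = m/sqrt(W^2), N = n/sqrt(W^2)


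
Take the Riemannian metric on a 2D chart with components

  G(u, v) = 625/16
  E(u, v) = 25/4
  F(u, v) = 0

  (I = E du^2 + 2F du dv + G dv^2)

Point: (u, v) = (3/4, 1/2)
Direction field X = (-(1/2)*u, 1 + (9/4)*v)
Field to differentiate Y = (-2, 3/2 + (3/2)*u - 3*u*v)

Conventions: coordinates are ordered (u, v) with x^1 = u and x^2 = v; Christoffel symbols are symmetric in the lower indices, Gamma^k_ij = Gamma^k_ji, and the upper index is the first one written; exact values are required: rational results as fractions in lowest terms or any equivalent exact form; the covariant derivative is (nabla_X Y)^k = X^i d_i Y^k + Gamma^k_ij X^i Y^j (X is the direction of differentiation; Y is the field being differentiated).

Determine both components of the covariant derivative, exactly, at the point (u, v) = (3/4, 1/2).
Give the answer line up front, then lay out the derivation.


Answer: (nabla_X Y)^u = 0, (nabla_X Y)^v = -153/32

E = 25/4, F = 0, G = 625/16 at the point
E_u = 0, E_v = 0, F_u = 0, F_v = 0, G_u = 0, G_v = 0
EG - F^2 = 15625/64;  g^inv = (64/15625) * [[625/16, 0], [0, 25/4]]
first-kind symbols [ij,l] = (1/2)(d_i g_jl + d_j g_il - d_l g_ij): [uu,u] = E_u/2 = 0, [uu,v] = F_u - E_v/2 = 0, [uv,u] = E_v/2 = 0, [uv,v] = G_u/2 = 0, [vv,u] = F_v - G_u/2 = 0, [vv,v] = G_v/2 = 0
Gamma^u_ij = (G*[ij,u] - F*[ij,v])/(EG - F^2), Gamma^v_ij = (E*[ij,v] - F*[ij,u])/(EG - F^2)
Gamma_uuu = 0, Gamma_uuv = 0, Gamma_uvv = 0, Gamma_vuu = 0, Gamma_vuv = 0, Gamma_vvv = 0
X = (-3/8, 17/8), Y = (-2, 3/2) at the point


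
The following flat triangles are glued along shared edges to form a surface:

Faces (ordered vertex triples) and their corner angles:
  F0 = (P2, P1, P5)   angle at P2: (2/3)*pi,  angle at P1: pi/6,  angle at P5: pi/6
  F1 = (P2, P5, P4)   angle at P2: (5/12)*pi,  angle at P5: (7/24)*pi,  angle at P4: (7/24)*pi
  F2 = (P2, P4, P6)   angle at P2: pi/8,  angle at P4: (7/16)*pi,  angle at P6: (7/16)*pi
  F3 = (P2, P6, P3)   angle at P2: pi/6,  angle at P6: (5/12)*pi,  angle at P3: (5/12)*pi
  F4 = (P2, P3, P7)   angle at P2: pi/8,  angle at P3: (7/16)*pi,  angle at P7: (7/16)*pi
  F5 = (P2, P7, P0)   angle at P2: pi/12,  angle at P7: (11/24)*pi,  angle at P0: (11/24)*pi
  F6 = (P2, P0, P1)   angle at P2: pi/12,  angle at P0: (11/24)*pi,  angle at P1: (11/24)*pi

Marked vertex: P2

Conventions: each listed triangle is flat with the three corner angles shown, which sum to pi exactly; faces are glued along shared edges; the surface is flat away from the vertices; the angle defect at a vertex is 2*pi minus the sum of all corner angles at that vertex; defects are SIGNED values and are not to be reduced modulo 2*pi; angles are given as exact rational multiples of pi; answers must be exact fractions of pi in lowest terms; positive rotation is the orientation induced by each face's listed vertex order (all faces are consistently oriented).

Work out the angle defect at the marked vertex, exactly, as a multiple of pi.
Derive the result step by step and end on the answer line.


Sum of corner angles at P2: (5/3)*pi
defect = 2*pi - (5/3)*pi

Answer: defect(P2) = pi/3


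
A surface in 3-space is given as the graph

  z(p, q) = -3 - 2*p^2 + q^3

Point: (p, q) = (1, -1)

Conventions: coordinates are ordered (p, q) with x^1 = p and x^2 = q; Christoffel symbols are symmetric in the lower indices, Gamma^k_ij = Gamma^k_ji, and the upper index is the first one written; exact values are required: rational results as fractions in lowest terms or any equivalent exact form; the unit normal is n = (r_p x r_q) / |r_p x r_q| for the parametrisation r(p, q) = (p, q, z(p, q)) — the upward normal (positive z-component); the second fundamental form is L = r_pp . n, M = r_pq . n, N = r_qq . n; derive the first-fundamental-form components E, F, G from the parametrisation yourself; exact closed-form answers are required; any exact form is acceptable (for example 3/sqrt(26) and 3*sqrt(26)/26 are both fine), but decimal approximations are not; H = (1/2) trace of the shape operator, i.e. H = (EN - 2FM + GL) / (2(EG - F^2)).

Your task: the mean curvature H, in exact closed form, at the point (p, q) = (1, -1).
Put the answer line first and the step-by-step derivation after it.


Answer: H = -71*sqrt(26)/676

z_p = -4, z_q = 3, z_pp = -4, z_pq = 0, z_qq = -6
E = 17, F = -12, G = 10; answer radicand W^2 = 26
unnormalised second-form numerators: l = -4, m = 0, n = -6; L = l/sqrt(26), and similarly M = m/sqrt(W^2), N = n/sqrt(W^2)
H = (E*n - 2*F*m + G*l) / (2*(EG - F^2)*sqrt(W^2)); E*n - 2*F*m + G*l = -142, EG - F^2 = 26, so H = (-71/26)/sqrt(26)


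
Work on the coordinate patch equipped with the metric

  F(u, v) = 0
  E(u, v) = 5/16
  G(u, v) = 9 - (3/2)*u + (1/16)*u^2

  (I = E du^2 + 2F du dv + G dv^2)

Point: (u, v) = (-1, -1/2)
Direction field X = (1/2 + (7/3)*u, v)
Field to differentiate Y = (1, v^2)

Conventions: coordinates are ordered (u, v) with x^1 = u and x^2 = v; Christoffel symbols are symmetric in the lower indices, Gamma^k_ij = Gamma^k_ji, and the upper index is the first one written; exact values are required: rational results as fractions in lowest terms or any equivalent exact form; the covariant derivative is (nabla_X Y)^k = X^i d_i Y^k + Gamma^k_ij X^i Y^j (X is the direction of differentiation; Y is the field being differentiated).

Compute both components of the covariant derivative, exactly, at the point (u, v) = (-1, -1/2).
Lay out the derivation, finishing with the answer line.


E = 5/16, F = 0, G = 169/16 at the point
E_u = 0, E_v = 0, F_u = 0, F_v = 0, G_u = -13/8, G_v = 0
EG - F^2 = 845/256;  g^inv = (256/845) * [[169/16, 0], [0, 5/16]]
first-kind symbols [ij,l] = (1/2)(d_i g_jl + d_j g_il - d_l g_ij): [uu,u] = E_u/2 = 0, [uu,v] = F_u - E_v/2 = 0, [uv,u] = E_v/2 = 0, [uv,v] = G_u/2 = -13/16, [vv,u] = F_v - G_u/2 = 13/16, [vv,v] = G_v/2 = 0
Gamma^u_ij = (G*[ij,u] - F*[ij,v])/(EG - F^2), Gamma^v_ij = (E*[ij,v] - F*[ij,u])/(EG - F^2)
Gamma_uuu = 0, Gamma_uuv = 0, Gamma_uvv = 13/5, Gamma_vuu = 0, Gamma_vuv = -1/13, Gamma_vvv = 0
X = (-11/6, -1/2), Y = (1, 1/4) at the point

Answer: (nabla_X Y)^u = -13/40, (nabla_X Y)^v = 179/312


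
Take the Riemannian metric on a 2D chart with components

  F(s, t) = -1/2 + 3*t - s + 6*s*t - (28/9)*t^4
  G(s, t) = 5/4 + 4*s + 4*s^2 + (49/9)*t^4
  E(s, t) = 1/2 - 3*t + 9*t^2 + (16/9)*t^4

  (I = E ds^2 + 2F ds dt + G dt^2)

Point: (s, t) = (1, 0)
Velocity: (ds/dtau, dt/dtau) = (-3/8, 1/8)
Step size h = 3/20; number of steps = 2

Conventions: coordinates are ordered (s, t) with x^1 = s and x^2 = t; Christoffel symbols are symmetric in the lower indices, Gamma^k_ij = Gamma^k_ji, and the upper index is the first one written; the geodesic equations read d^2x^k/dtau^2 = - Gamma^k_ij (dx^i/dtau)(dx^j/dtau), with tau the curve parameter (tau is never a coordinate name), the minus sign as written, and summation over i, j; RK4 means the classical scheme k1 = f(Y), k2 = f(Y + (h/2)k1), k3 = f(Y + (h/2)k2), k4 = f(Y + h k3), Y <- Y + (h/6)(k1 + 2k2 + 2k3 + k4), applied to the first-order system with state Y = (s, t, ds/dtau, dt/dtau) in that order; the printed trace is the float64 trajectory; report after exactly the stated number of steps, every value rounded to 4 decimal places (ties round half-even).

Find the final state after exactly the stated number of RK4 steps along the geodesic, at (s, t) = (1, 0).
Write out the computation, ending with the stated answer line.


f(Y) = (ds/dtau, dt/dtau, -Gamma^s_ij Y'^i Y'^j, -Gamma^t_ij Y'^i Y'^j) with the Gammas evaluated at the stage position; h = 0.150000; intermediate values shown to 6 dp
step 0: s = 1.0000, t = 0.0000, ds/dtau = -0.3750, dt/dtau = 0.1250
step 1:
  k1: at (s, t) = (1.000000, 0.000000), (ds/dtau, dt/dtau) = (-0.375000, 0.125000); Gamma_sss = 0.315789, Gamma_sst = -2.052632, Gamma_stt = 11.684211, Gamma_tss = 0.105263, Gamma_tst = 0.315789, Gamma_ttt = 1.894737; k1 = (-0.375000, 0.125000, -0.419408, -0.014803)
  k2: at (s, t) = (0.971875, 0.009375), (ds/dtau, dt/dtau) = (-0.406456, 0.123890); Gamma_sss = 0.286910, Gamma_sst = -1.944771, Gamma_stt = 11.488054, Gamma_tss = 0.097627, Gamma_tst = 0.357355, Gamma_ttt = 1.789868; k2 = (-0.406456, 0.123890, -0.419586, -0.007611)
  k3: at (s, t) = (0.969516, 0.009292), (ds/dtau, dt/dtau) = (-0.406469, 0.124429); Gamma_sss = 0.287619, Gamma_sst = -1.945925, Gamma_stt = 11.468471, Gamma_tss = 0.098023, Gamma_tst = 0.357555, Gamma_ttt = 1.790471; k3 = (-0.406469, 0.124429, -0.421918, -0.007748)
  k4: at (s, t) = (0.939030, 0.018664), (ds/dtau, dt/dtau) = (-0.438288, 0.123838); Gamma_sss = 0.259946, Gamma_sst = -1.837546, Gamma_stt = 11.251997, Gamma_tss = 0.090958, Gamma_tst = 0.399375, Gamma_ttt = 1.685032; k4 = (-0.438288, 0.123838, -0.421964, 0.000039)
  Y <- Y + (h/6)(k1 + 2k2 + 2k3 + k4): s = 0.9390, t = 0.0186, ds/dtau = -0.4381, dt/dtau = 0.1239
step 2:
  k1: at (s, t) = (0.939022, 0.018637), (ds/dtau, dt/dtau) = (-0.438110, 0.123863); Gamma_sss = 0.260042, Gamma_sst = -1.837873, Gamma_stt = 11.251838, Gamma_tss = 0.090990, Gamma_tst = 0.399277, Gamma_ttt = 1.685330; k1 = (-0.438110, 0.123863, -0.422005, 0.000013)
  k2: at (s, t) = (0.906163, 0.027927), (ds/dtau, dt/dtau) = (-0.469760, 0.123864); Gamma_sss = 0.233840, Gamma_sst = -1.729859, Gamma_stt = 11.014468, Gamma_tss = 0.084551, Gamma_tst = 0.441192, Gamma_ttt = 1.580208; k2 = (-0.469760, 0.123864, -0.421898, 0.008441)
  k3: at (s, t) = (0.903790, 0.027927), (ds/dtau, dt/dtau) = (-0.469752, 0.124496); Gamma_sss = 0.234195, Gamma_sst = -1.730068, Gamma_stt = 10.995123, Gamma_tss = 0.084822, Gamma_tst = 0.441863, Gamma_ttt = 1.579936; k3 = (-0.469752, 0.124496, -0.424452, 0.008477)
  k4: at (s, t) = (0.868559, 0.037311), (ds/dtau, dt/dtau) = (-0.501777, 0.125134); Gamma_sss = 0.208808, Gamma_sst = -1.620235, Gamma_stt = 10.737247, Gamma_tss = 0.078751, Gamma_tst = 0.484801, Gamma_ttt = 1.473238; k4 = (-0.501777, 0.125134, -0.424172, 0.017984)
  Y <- Y + (h/6)(k1 + 2k2 + 2k3 + k4): s = 0.8685, t = 0.0373, ds/dtau = -0.5016, dt/dtau = 0.1252

Answer: s = 0.8685, t = 0.0373, ds/dtau = -0.5016, dt/dtau = 0.1252


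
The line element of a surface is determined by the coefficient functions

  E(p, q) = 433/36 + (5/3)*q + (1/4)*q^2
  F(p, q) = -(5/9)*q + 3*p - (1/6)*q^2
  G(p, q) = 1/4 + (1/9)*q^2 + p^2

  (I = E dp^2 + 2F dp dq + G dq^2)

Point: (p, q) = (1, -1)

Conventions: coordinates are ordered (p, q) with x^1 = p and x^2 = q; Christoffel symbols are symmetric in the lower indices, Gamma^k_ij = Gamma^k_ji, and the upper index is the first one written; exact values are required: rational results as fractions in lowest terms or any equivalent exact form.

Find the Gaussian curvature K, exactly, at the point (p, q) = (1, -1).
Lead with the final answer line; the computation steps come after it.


Answer: K = -2153/5041

E = 191/18, F = 61/18, G = 49/36, EG - F^2 = 71/24 at the point
E_p = 0, E_q = 7/6, F_p = 3, F_q = -2/9, G_p = 2, G_q = -2/9
E_qq = 1/2, F_pq = 0, G_pp = 2
The intrinsic route: Brioschi's K = (det M1 - det M2)/(EG - F^2)^2.
M1 = [[-E_qq/2 + F_pq - G_pp/2, E_p/2, F_p - E_q/2], [F_q - G_p/2, E, F], [G_q/2, F, G]] = [[-5/4, 0, 29/12], [-11/9, 191/18, 61/18], [-1/9, 61/18, 49/36]]; det M1 = -28145/2592
M2 = [[0, E_q/2, G_p/2], [E_q/2, E, F], [G_p/2, F, G]] = [[0, 7/12, 1], [7/12, 191/18, 61/18], [1, 61/18, 49/36]]; det M2 = -36913/5184
det M1 - det M2 = -2153/576; K = -2153/576 / (71/24)^2 = -2153/5041


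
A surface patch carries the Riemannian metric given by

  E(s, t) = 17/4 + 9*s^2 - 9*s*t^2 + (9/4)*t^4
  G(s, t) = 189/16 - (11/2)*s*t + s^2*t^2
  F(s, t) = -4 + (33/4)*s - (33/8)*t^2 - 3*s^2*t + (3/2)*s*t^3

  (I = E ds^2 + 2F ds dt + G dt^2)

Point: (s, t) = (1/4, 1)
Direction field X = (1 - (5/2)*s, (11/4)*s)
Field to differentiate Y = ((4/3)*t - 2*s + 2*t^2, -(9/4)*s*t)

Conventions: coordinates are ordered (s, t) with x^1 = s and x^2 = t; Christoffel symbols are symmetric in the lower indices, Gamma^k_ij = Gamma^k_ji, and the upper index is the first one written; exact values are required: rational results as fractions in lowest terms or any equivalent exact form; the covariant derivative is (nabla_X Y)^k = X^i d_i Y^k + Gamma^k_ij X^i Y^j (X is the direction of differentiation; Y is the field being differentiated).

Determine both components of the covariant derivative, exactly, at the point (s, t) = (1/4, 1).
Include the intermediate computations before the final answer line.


E = 77/16, F = -47/8, G = 21/2 at the point
E_s = -9/2, E_t = 9/2, F_s = 33/4, F_t = -117/16, G_s = -5, G_t = -5/4
EG - F^2 = 1025/64;  g^inv = (64/1025) * [[21/2, 47/8], [47/8, 77/16]]
first-kind symbols [ij,l] = (1/2)(d_i g_jl + d_j g_il - d_l g_ij): [ss,s] = E_s/2 = -9/4, [ss,t] = F_s - E_t/2 = 6, [st,s] = E_t/2 = 9/4, [st,t] = G_s/2 = -5/2, [tt,s] = F_t - G_s/2 = -77/16, [tt,t] = G_t/2 = -5/8
Gamma^s_ij = (G*[ij,s] - F*[ij,t])/(EG - F^2), Gamma^t_ij = (E*[ij,t] - F*[ij,s])/(EG - F^2)
Gamma_sss = 744/1025, Gamma_sst = 572/1025, Gamma_stt = -3469/1025, Gamma_tss = 1002/1025, Gamma_tst = 76/1025, Gamma_ttt = -2002/1025
X = (3/8, 11/16), Y = (17/6, -9/16) at the point

Answer: (nabla_X Y)^s = 939289/157440, (nabla_X Y)^t = 108997/157440


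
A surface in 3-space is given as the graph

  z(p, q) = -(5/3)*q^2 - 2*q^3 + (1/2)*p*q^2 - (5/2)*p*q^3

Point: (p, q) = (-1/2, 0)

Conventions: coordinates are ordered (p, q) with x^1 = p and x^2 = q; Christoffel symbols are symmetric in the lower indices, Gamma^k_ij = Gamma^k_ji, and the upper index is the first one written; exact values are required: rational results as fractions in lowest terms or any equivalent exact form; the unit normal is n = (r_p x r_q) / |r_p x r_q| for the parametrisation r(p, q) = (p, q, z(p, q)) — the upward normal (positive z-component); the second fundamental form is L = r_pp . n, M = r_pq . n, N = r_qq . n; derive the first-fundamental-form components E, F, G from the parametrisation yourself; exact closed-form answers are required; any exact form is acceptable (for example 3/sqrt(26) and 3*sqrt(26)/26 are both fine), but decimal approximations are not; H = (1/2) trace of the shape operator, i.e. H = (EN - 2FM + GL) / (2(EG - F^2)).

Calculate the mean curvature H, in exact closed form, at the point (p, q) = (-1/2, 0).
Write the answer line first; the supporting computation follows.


Answer: H = -23/12

z_p = 0, z_q = 0, z_pp = 0, z_pq = 0, z_qq = -23/6
E = 1, F = 0, G = 1; answer radicand W^2 = 1
unnormalised second-form numerators: l = 0, m = 0, n = -23/6; L = l/sqrt(1), and similarly M = m/sqrt(W^2), N = n/sqrt(W^2)
H = (E*n - 2*F*m + G*l) / (2*(EG - F^2)*sqrt(W^2)); E*n - 2*F*m + G*l = -23/6, EG - F^2 = 1, so H = (-23/12)/sqrt(1)


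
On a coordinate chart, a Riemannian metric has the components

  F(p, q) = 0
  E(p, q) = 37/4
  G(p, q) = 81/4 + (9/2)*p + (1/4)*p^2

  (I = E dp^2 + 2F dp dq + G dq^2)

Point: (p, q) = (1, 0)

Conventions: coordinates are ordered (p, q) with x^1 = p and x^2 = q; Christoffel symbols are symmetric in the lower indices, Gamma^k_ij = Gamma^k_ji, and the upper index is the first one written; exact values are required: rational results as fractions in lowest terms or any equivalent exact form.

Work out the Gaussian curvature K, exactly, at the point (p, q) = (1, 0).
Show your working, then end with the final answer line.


E = 37/4, F = 0, G = 25, EG - F^2 = 925/4 at the point
E_p = 0, E_q = 0, F_p = 0, F_q = 0, G_p = 5, G_q = 0
E_qq = 0, F_pq = 0, G_pp = 1/2
K follows from Brioschi's formula, (det M1 - det M2)/(EG - F^2)^2.
M1 = [[-E_qq/2 + F_pq - G_pp/2, E_p/2, F_p - E_q/2], [F_q - G_p/2, E, F], [G_q/2, F, G]] = [[-1/4, 0, 0], [-5/2, 37/4, 0], [0, 0, 25]]; det M1 = -925/16
M2 = [[0, E_q/2, G_p/2], [E_q/2, E, F], [G_p/2, F, G]] = [[0, 0, 5/2], [0, 37/4, 0], [5/2, 0, 25]]; det M2 = -925/16
det M1 - det M2 = 0; K = 0 / (925/4)^2 = 0

Answer: K = 0


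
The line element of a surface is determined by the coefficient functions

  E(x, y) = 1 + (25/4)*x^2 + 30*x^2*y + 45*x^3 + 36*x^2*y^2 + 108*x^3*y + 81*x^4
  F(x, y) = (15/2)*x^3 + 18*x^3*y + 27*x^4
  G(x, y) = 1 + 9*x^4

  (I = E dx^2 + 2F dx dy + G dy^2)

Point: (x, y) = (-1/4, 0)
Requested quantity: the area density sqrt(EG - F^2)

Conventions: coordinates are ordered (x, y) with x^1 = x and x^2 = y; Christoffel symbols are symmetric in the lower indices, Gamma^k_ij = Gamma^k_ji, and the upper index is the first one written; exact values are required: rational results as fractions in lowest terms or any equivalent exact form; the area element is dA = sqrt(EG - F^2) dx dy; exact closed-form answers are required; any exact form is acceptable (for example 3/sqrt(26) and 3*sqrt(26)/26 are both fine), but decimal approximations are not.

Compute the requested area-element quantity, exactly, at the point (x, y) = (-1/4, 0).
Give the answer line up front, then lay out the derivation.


Answer: sqrt(EG - F^2) = sqrt(266)/16

E = 257/256, F = -3/256, G = 265/256; EG - F^2 = 133/128


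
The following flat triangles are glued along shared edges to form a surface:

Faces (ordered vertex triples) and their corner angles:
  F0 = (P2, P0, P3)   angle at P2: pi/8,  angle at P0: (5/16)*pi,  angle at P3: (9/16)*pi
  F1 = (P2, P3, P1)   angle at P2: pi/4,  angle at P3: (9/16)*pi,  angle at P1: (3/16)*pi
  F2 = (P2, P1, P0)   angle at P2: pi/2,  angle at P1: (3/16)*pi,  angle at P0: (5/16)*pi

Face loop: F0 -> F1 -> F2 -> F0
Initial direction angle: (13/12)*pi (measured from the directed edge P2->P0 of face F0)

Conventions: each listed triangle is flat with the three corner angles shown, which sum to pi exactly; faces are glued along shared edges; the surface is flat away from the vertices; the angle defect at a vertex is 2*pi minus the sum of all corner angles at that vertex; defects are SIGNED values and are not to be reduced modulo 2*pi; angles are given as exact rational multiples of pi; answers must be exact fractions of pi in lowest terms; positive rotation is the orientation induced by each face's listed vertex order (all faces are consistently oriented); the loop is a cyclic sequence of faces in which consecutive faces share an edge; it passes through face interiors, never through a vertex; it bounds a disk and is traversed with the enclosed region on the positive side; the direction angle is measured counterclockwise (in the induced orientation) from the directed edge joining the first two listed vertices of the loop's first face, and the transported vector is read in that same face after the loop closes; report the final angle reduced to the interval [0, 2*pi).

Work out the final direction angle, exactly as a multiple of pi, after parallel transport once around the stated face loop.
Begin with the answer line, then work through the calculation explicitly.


Answer: final direction angle = (5/24)*pi

enclosed vertex P2: corner angles sum to (7/8)*pi, defect = 2*pi - (7/8)*pi = (9/8)*pi
the final direction is the initial angle plus the enclosed defects, taken mod 2*pi in the induced orientation
final angle = (13/12)*pi + (9/8)*pi = (5/24)*pi (mod 2*pi)


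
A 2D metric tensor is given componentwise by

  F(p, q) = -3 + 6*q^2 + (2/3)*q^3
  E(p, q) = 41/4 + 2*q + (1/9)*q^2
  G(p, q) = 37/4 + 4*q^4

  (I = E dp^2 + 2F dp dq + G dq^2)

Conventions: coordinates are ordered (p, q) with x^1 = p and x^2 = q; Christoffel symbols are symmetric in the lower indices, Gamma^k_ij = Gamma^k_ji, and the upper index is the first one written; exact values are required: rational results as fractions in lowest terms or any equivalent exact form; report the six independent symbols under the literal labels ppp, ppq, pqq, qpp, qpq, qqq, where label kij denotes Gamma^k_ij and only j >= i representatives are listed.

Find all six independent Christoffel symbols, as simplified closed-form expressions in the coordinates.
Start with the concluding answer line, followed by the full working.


Answer: Gamma_ppp = (32*q^4 + 576*q^3 + 2592*q^2 - 144*q - 1296)/(2160*q^4 + 1728*q^3 + 15996*q^2 + 7992*q + 37071), Gamma_ppq = (64*q^5 + 576*q^4 + 148*q + 1332)/(720*q^4 + 576*q^3 + 5332*q^2 + 2664*q + 12357), Gamma_pqq = (384*q^6 + 3456*q^3 + 2664*q^2 + 15984*q)/(720*q^4 + 576*q^3 + 5332*q^2 + 2664*q + 12357), Gamma_qpp = (-16*q^3 - 432*q^2 - 4068*q - 13284)/(6480*q^4 + 5184*q^3 + 47988*q^2 + 23976*q + 111213), Gamma_qpq = (-32*q^4 - 576*q^3 - 2592*q^2 + 144*q + 1296)/(2160*q^4 + 1728*q^3 + 15996*q^2 + 7992*q + 37071), Gamma_qqq = (-64*q^5 - 576*q^4 + 1440*q^3 + 864*q^2 + 5184*q)/(720*q^4 + 576*q^3 + 5332*q^2 + 2664*q + 12357)

E = 41/4 + 2*q + (1/9)*q^2; F = -3 + 6*q^2 + (2/3)*q^3; G = 37/4 + 4*q^4
Gamma^k_ij = (1/2) g^{kl} (d_i g_jl + d_j g_il - d_l g_ij), with g^inv = (1/(EG-F^2)) [[G, -F], [-F, E]]
first partials: E_p = 0, E_q = 2 + (2/9)*q, F_p = 0, F_q = 12*q + 2*q^2, G_p = 0, G_q = 16*q^3
D = EG - F^2 = 1373/16 + (37/2)*q + (1333/36)*q^2 + 4*q^3 + 5*q^4
expanded: Gamma^p_pp = (G E_p - 2F F_p + F E_q)/(2D), Gamma^p_pq = (G E_q - F G_p)/(2D), Gamma^p_qq = (2G F_q - G G_p - F G_q)/(2D), Gamma^q_pp = (2E F_p - E E_q - F E_p)/(2D), Gamma^q_pq = (E G_p - F E_q)/(2D), Gamma^q_qq = (E G_q - 2F F_q + F G_p)/(2D); substitute and cancel common factors


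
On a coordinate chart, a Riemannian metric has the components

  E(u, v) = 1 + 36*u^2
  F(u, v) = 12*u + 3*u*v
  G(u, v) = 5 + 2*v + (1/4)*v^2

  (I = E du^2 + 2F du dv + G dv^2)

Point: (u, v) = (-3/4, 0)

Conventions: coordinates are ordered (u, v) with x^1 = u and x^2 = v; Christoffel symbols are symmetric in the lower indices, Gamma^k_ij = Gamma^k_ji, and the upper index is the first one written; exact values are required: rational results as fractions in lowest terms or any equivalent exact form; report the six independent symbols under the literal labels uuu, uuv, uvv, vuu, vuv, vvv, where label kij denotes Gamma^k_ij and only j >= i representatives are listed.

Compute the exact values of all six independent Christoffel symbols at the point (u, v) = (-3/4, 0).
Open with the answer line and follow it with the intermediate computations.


Answer: Gamma_uuu = -108/101, Gamma_uuv = 0, Gamma_uvv = -9/101, Gamma_vuu = 48/101, Gamma_vuv = 0, Gamma_vvv = 4/101

E = 85/4, F = -9, G = 5 at the point
E_u = -54, E_v = 0, F_u = 12, F_v = -9/4, G_u = 0, G_v = 2
EG - F^2 = 101/4;  g^inv = (4/101) * [[5, 9], [9, 85/4]]
first-kind symbols [ij,l] = (1/2)(d_i g_jl + d_j g_il - d_l g_ij): [uu,u] = E_u/2 = -27, [uu,v] = F_u - E_v/2 = 12, [uv,u] = E_v/2 = 0, [uv,v] = G_u/2 = 0, [vv,u] = F_v - G_u/2 = -9/4, [vv,v] = G_v/2 = 1
Gamma^u_ij = (G*[ij,u] - F*[ij,v])/(EG - F^2), Gamma^v_ij = (E*[ij,v] - F*[ij,u])/(EG - F^2)


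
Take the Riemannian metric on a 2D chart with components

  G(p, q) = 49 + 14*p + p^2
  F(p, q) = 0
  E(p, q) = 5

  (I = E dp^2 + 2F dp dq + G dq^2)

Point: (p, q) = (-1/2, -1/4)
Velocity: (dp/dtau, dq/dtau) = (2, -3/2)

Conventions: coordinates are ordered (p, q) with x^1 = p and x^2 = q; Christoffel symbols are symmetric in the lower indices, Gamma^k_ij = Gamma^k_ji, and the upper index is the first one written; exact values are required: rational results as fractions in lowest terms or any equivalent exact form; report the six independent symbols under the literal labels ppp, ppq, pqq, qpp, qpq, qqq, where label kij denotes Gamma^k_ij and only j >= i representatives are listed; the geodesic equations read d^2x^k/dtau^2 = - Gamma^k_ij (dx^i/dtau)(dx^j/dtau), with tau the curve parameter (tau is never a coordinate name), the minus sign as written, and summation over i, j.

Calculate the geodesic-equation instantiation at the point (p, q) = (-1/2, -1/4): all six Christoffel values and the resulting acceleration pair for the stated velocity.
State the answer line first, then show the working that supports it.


Answer: Gamma_ppp = 0, Gamma_ppq = 0, Gamma_pqq = -13/10, Gamma_qpp = 0, Gamma_qpq = 2/13, Gamma_qqq = 0; accelerations (d^2p/dtau^2, d^2q/dtau^2) = (117/40, 12/13)

E = 5, F = 0, G = 169/4 at the point
E_p = 0, E_q = 0, F_p = 0, F_q = 0, G_p = 13, G_q = 0
EG - F^2 = 845/4;  g^inv = (4/845) * [[169/4, 0], [0, 5]]
first-kind symbols [ij,l] = (1/2)(d_i g_jl + d_j g_il - d_l g_ij): [pp,p] = E_p/2 = 0, [pp,q] = F_p - E_q/2 = 0, [pq,p] = E_q/2 = 0, [pq,q] = G_p/2 = 13/2, [qq,p] = F_q - G_p/2 = -13/2, [qq,q] = G_q/2 = 0
Gamma^p_ij = (G*[ij,p] - F*[ij,q])/(EG - F^2), Gamma^q_ij = (E*[ij,q] - F*[ij,p])/(EG - F^2)
Gamma_ppp = 0, Gamma_ppq = 0, Gamma_pqq = -13/10, Gamma_qpp = 0, Gamma_qpq = 2/13, Gamma_qqq = 0
d^2p/dtau^2 = -(Gamma_ppp*(2)^2 + 2*Gamma_ppq*(2)*(-3/2) + Gamma_pqq*(-3/2)^2) = 117/40
d^2q/dtau^2 = -(Gamma_qpp*(2)^2 + 2*Gamma_qpq*(2)*(-3/2) + Gamma_qqq*(-3/2)^2) = 12/13


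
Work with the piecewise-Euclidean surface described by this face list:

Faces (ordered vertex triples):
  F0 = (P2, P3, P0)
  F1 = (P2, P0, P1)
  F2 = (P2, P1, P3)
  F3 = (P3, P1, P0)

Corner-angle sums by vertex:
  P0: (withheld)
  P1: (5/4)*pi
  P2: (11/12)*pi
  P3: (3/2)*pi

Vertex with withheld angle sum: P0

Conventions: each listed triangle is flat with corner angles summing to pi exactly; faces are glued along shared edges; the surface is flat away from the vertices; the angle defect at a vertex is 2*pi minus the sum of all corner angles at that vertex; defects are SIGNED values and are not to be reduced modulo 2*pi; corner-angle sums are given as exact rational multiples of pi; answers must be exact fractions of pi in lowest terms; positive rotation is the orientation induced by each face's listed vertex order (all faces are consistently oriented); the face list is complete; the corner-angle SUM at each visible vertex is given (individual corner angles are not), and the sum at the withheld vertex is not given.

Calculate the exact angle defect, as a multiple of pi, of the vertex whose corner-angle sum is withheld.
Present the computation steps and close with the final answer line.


V = 4, E = 6, F = 4; chi = V - E + F = 2
Gauss-Bonnet: total defect = 2*pi*chi = 4*pi; visible defects sum to (7/3)*pi

Answer: defect(P0) = (5/3)*pi


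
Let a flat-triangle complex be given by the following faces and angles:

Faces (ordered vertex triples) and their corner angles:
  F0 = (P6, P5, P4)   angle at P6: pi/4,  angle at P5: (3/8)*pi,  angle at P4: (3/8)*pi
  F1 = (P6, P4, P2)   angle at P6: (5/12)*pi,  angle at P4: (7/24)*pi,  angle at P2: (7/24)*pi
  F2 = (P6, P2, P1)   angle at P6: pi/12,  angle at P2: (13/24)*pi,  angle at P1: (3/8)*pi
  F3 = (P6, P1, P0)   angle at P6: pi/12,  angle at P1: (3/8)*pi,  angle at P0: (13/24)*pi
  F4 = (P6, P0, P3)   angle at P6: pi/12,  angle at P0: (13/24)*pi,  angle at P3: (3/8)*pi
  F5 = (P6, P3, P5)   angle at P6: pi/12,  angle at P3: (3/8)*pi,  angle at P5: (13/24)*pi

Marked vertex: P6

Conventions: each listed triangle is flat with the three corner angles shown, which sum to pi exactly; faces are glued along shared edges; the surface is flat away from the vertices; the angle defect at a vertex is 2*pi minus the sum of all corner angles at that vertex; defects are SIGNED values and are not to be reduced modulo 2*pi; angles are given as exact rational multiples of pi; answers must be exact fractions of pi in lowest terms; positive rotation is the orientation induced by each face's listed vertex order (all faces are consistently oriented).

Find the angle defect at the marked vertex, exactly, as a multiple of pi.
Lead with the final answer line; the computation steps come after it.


Answer: defect(P6) = pi

Sum of corner angles at P6: pi
defect = 2*pi - pi


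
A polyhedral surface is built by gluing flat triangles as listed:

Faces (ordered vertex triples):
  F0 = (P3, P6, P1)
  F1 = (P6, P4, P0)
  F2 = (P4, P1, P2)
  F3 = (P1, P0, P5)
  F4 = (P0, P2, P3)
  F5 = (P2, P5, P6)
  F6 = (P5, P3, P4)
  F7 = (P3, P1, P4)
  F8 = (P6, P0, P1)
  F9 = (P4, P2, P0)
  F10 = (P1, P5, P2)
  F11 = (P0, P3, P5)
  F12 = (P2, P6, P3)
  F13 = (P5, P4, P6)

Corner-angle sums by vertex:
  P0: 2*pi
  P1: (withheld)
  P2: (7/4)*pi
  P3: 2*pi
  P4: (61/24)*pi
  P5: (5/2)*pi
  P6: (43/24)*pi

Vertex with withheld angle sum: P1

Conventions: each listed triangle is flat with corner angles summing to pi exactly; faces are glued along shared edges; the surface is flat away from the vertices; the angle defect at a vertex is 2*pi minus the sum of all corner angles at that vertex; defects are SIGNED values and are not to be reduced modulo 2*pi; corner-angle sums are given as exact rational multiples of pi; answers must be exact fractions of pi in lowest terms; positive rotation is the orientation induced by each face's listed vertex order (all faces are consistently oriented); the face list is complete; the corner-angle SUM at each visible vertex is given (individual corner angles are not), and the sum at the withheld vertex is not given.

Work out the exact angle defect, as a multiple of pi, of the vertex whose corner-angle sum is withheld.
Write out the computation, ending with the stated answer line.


V = 7, E = 21, F = 14; chi = V - E + F = 0
Gauss-Bonnet: total defect = 2*pi*chi = 0; visible defects sum to (-7/12)*pi

Answer: defect(P1) = (7/12)*pi


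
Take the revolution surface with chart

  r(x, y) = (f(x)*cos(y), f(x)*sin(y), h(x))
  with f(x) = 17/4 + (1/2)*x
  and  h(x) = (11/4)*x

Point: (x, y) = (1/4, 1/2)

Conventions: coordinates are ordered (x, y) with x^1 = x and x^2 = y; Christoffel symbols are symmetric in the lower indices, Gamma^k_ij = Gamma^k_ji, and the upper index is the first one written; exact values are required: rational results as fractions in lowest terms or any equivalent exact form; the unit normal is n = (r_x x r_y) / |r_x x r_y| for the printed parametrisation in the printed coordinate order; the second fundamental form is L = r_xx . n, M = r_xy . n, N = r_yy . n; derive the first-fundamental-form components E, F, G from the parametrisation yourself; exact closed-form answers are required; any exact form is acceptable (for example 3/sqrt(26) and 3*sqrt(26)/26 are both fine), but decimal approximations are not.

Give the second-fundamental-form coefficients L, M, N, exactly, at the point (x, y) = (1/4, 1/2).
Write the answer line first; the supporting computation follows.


Answer: L = 0, M = 0, N = 77*sqrt(5)/40

f = 35/8, f' = 1/2, f'' = 0, h' = 11/4, h'' = 0
E = 125/16, F = 0, G = 1225/64; answer radicand W^2 = 125/16
unnormalised second-form numerators: l = 0, m = 0, n = 385/32; L = l/sqrt(125/16), and similarly M = m/sqrt(W^2), N = n/sqrt(W^2)


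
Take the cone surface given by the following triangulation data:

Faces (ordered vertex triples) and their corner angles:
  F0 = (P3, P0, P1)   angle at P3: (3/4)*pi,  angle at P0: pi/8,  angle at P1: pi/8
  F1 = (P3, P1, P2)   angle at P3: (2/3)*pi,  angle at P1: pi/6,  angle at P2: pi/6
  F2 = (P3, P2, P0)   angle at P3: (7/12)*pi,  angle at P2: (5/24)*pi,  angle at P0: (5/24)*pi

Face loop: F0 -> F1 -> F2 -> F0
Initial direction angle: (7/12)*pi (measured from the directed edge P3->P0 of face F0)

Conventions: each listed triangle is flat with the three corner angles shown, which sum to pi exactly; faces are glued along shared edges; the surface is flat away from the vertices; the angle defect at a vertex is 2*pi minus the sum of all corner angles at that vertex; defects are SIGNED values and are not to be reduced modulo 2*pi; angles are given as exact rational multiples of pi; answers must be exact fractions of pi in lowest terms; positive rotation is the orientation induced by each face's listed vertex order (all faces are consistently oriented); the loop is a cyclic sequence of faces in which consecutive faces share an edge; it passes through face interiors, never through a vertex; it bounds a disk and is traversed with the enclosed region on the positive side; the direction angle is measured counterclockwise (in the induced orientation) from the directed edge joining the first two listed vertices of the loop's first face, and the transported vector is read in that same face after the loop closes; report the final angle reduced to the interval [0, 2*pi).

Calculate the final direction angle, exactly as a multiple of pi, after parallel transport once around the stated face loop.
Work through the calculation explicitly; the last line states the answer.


enclosed vertex P3: corner angles sum to 2*pi, defect = 2*pi - 2*pi = 0
final direction = starting direction + enclosed defect total, reduced mod 2*pi (induced orientation)
final angle = (7/12)*pi + 0 = (7/12)*pi (mod 2*pi)

Answer: final direction angle = (7/12)*pi


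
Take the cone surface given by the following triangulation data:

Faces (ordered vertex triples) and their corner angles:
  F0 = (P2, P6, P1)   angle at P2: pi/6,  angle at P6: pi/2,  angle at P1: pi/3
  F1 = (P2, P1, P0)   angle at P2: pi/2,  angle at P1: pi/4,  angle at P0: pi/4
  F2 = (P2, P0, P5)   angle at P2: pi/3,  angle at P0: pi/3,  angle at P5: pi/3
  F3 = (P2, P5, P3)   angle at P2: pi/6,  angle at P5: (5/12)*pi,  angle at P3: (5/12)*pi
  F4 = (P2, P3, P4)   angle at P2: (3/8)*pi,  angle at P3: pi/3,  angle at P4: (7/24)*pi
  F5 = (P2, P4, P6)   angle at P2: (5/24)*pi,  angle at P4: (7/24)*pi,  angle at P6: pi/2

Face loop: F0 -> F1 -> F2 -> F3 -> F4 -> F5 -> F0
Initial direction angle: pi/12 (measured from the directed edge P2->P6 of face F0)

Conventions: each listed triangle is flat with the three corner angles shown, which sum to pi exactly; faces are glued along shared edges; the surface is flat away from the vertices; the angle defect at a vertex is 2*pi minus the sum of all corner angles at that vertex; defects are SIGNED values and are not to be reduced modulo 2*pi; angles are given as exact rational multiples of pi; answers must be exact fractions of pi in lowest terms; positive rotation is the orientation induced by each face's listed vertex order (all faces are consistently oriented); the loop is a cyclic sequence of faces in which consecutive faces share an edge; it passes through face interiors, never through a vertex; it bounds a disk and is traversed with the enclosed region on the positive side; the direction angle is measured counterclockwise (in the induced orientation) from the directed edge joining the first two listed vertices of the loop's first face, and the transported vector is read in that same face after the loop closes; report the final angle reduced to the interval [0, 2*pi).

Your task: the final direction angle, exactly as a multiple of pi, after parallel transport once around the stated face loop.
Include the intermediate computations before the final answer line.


enclosed vertex P2: corner angles sum to (7/4)*pi, defect = 2*pi - (7/4)*pi = pi/4
final direction = starting direction + enclosed defect total, reduced mod 2*pi (induced orientation)
final angle = pi/12 + pi/4 = pi/3 (mod 2*pi)

Answer: final direction angle = pi/3
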